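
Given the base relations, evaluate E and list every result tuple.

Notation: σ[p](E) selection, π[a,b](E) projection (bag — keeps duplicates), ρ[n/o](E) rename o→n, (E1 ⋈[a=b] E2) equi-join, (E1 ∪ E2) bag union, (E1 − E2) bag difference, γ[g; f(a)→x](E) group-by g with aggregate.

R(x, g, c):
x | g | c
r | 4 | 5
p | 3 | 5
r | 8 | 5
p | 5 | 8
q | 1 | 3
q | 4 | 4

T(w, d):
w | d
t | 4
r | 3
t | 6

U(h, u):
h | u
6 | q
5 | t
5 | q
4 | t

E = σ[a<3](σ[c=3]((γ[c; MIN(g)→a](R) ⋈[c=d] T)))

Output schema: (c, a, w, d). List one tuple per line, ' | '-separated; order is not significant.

Row counts bottom-up:
  R → 6
  γ[c; MIN(g)→a](R) → 4
  T → 3
  (γ[c; MIN(g)→a](R) ⋈[c=d] T) → 2
  σ[c=3]((γ[c; MIN(g)→a](R) ⋈[c=d] T)) → 1
  σ[a<3](σ[c=3]((γ[c; MIN(g)→a](R) ⋈[c=d] T))) → 1

== RESULT ==
c | a | w | d
3 | 1 | r | 3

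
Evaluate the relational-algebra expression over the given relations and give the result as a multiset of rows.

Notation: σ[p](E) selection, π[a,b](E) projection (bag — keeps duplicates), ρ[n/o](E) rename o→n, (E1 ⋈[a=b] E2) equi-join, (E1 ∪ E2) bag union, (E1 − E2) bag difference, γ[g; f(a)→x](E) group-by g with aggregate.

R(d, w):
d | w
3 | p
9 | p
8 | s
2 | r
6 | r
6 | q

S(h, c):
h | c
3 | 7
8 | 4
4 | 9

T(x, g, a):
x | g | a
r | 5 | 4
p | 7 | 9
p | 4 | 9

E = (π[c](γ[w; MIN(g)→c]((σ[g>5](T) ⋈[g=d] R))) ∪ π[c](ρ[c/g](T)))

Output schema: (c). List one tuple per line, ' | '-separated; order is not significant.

Row counts bottom-up:
  T → 3
  σ[g>5](T) → 1
  R → 6
  (σ[g>5](T) ⋈[g=d] R) → 0
  γ[w; MIN(g)→c]((σ[g>5](T) ⋈[g=d] R)) → 0
  π[c](γ[w; MIN(g)→c]((σ[g>5](T) ⋈[g=d] R))) → 0
  T → 3
  ρ[c/g](T) → 3
  π[c](ρ[c/g](T)) → 3
  (π[c](γ[w; MIN(g)→c]((σ[g>5](T) ⋈[g=d] R))) ∪ π[c](ρ[c/g](T))) → 3

== RESULT ==
c
4
5
7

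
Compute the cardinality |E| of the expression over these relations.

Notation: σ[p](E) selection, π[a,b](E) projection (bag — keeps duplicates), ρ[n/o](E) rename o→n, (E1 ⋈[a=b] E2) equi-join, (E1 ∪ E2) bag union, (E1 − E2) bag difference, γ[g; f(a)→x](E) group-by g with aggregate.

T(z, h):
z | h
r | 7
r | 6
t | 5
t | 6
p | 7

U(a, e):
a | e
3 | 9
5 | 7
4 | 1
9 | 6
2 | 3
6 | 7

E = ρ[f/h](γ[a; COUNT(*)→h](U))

Subexpression sizes:
  U → 6
  γ[a; COUNT(*)→h](U) → 6
  ρ[f/h](γ[a; COUNT(*)→h](U)) → 6

|E| = 6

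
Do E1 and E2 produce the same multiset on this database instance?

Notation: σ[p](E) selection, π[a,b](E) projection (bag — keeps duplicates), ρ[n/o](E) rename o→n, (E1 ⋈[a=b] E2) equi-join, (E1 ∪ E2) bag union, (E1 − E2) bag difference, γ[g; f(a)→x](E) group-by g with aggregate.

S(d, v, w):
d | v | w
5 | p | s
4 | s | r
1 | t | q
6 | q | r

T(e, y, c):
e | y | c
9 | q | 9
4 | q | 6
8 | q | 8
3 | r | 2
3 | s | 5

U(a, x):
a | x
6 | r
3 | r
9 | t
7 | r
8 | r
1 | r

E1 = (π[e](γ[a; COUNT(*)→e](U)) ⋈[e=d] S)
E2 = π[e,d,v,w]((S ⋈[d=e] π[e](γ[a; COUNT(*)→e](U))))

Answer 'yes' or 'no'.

E1 subexpression sizes:
  U → 6
  γ[a; COUNT(*)→e](U) → 6
  π[e](γ[a; COUNT(*)→e](U)) → 6
  S → 4
  (π[e](γ[a; COUNT(*)→e](U)) ⋈[e=d] S) → 6
E2 subexpression sizes:
  S → 4
  U → 6
  γ[a; COUNT(*)→e](U) → 6
  π[e](γ[a; COUNT(*)→e](U)) → 6
  (S ⋈[d=e] π[e](γ[a; COUNT(*)→e](U))) → 6
  π[e,d,v,w]((S ⋈[d=e] π[e](γ[a; COUNT(*)→e](U)))) → 6

E1 and E2 produce the same multiset:
e | d | v | w
1 | 1 | t | q
1 | 1 | t | q
1 | 1 | t | q
1 | 1 | t | q
1 | 1 | t | q
1 | 1 | t | q

yes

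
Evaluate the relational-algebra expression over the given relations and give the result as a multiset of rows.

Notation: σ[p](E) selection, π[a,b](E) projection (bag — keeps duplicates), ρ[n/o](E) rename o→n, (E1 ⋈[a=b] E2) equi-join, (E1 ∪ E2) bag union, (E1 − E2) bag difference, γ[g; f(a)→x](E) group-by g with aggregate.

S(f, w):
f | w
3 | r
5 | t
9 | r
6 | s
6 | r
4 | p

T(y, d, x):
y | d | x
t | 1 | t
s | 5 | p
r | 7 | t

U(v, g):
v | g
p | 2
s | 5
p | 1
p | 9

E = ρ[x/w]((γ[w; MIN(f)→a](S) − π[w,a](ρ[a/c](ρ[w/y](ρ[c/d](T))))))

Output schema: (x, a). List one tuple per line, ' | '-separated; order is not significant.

Per-node cardinality:
  S → 6
  γ[w; MIN(f)→a](S) → 4
  T → 3
  ρ[c/d](T) → 3
  ρ[w/y](ρ[c/d](T)) → 3
  ρ[a/c](ρ[w/y](ρ[c/d](T))) → 3
  π[w,a](ρ[a/c](ρ[w/y](ρ[c/d](T)))) → 3
  (γ[w; MIN(f)→a](S) − π[w,a](ρ[a/c](ρ[w/y](ρ[c/d](T))))) → 4
  ρ[x/w]((γ[w; MIN(f)→a](S) − π[w,a](ρ[a/c](ρ[w/y](ρ[c/d](T)))))) → 4

== RESULT ==
x | a
p | 4
r | 3
s | 6
t | 5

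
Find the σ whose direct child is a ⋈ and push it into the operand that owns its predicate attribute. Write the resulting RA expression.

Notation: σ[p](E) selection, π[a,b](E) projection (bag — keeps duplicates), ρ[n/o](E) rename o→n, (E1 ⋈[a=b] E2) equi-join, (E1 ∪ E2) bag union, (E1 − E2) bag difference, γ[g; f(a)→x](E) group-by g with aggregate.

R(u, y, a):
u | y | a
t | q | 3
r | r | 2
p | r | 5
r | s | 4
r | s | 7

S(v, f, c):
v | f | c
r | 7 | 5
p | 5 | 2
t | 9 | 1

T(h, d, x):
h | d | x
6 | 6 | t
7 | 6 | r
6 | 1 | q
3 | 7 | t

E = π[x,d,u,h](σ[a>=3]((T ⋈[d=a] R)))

σ filters on a, owned by the right side.
E' = π[x,d,u,h]((T ⋈[d=a] σ[a>=3](R)))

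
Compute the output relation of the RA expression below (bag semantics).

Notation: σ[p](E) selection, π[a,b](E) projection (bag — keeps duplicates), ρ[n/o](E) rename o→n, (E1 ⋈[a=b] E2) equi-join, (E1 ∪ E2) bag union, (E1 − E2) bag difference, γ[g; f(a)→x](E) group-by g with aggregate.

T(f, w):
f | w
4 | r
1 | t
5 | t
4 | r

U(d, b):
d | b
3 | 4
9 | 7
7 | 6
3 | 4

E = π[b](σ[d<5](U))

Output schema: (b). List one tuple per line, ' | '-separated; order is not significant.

Stepwise |·|:
  U → 4
  σ[d<5](U) → 2
  π[b](σ[d<5](U)) → 2

== RESULT ==
b
4
4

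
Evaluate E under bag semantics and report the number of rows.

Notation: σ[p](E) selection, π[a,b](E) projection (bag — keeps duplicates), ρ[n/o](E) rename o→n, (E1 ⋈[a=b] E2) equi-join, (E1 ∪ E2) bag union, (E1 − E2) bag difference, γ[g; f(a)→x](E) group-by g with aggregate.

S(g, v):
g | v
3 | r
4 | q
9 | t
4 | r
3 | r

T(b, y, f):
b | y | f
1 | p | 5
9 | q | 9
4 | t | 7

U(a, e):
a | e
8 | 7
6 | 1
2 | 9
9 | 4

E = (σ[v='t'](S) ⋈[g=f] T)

Stepwise |·|:
  S → 5
  σ[v='t'](S) → 1
  T → 3
  (σ[v='t'](S) ⋈[g=f] T) → 1

|E| = 1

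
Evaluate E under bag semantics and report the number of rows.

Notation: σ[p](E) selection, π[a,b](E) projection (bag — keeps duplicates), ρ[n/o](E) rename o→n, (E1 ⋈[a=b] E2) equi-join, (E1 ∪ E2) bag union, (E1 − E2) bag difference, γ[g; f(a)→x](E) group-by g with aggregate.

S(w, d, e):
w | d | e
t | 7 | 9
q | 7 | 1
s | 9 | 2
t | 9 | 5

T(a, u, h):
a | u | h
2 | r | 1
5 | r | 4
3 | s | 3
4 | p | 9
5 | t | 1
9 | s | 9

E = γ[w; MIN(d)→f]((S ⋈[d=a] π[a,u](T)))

Subexpression sizes:
  S → 4
  T → 6
  π[a,u](T) → 6
  (S ⋈[d=a] π[a,u](T)) → 2
  γ[w; MIN(d)→f]((S ⋈[d=a] π[a,u](T))) → 2

|E| = 2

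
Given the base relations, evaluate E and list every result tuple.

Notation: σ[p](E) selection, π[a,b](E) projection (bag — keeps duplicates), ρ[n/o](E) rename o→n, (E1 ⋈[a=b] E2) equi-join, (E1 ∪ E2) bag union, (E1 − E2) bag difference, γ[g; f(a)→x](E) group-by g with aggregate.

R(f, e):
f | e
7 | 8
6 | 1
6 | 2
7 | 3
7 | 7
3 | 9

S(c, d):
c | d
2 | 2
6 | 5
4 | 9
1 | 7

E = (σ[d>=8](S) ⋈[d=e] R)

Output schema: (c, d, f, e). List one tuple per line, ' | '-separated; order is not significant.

Stepwise |·|:
  S → 4
  σ[d>=8](S) → 1
  R → 6
  (σ[d>=8](S) ⋈[d=e] R) → 1

== RESULT ==
c | d | f | e
4 | 9 | 3 | 9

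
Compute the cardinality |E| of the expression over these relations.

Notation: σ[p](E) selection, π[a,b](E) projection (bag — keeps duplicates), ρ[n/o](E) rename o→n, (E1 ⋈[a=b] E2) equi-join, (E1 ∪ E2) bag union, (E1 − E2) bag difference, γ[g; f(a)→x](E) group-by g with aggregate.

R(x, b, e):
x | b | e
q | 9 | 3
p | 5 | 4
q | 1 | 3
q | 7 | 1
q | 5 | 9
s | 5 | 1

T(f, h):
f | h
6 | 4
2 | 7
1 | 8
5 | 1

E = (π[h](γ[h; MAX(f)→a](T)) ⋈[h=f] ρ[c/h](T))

Subexpression sizes:
  T → 4
  γ[h; MAX(f)→a](T) → 4
  π[h](γ[h; MAX(f)→a](T)) → 4
  T → 4
  ρ[c/h](T) → 4
  (π[h](γ[h; MAX(f)→a](T)) ⋈[h=f] ρ[c/h](T)) → 1

|E| = 1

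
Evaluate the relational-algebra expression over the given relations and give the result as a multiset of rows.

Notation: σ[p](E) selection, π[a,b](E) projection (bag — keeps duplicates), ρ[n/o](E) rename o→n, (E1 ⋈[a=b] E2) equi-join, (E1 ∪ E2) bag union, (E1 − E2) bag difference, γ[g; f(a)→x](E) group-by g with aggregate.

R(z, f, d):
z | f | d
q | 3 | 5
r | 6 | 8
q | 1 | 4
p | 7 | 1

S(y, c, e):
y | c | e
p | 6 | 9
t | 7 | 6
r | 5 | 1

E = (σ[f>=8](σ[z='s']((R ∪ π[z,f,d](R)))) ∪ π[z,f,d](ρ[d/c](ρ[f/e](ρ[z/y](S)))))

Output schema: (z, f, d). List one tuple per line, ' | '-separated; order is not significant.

Stepwise |·|:
  R → 4
  R → 4
  π[z,f,d](R) → 4
  (R ∪ π[z,f,d](R)) → 8
  σ[z='s']((R ∪ π[z,f,d](R))) → 0
  σ[f>=8](σ[z='s']((R ∪ π[z,f,d](R)))) → 0
  S → 3
  ρ[z/y](S) → 3
  ρ[f/e](ρ[z/y](S)) → 3
  ρ[d/c](ρ[f/e](ρ[z/y](S))) → 3
  π[z,f,d](ρ[d/c](ρ[f/e](ρ[z/y](S)))) → 3
  (σ[f>=8](σ[z='s']((R ∪ π[z,f,d](R)))) ∪ π[z,f,d](ρ[d/c](ρ[f/e](ρ[z/y](S))))) → 3

== RESULT ==
z | f | d
p | 9 | 6
r | 1 | 5
t | 6 | 7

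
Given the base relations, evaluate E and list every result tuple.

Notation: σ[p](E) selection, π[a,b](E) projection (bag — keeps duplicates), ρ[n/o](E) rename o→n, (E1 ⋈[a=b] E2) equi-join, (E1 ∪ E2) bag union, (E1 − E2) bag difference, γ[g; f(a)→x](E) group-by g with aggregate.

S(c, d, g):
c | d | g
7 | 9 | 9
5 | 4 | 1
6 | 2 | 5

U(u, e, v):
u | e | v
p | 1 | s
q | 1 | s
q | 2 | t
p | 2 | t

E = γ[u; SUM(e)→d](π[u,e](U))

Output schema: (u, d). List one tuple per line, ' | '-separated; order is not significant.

Subexpression sizes:
  U → 4
  π[u,e](U) → 4
  γ[u; SUM(e)→d](π[u,e](U)) → 2

== RESULT ==
u | d
p | 3
q | 3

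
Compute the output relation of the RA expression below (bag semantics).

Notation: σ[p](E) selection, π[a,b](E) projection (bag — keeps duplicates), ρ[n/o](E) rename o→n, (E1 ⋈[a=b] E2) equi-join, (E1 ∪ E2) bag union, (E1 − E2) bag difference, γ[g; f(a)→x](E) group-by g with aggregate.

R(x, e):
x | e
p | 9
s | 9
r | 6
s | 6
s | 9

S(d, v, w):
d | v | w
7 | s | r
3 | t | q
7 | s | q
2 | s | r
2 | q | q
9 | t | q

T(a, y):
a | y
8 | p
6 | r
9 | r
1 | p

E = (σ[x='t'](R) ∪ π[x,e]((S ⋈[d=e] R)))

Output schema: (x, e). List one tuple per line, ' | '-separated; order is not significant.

Stepwise |·|:
  R → 5
  σ[x='t'](R) → 0
  S → 6
  R → 5
  (S ⋈[d=e] R) → 3
  π[x,e]((S ⋈[d=e] R)) → 3
  (σ[x='t'](R) ∪ π[x,e]((S ⋈[d=e] R))) → 3

== RESULT ==
x | e
p | 9
s | 9
s | 9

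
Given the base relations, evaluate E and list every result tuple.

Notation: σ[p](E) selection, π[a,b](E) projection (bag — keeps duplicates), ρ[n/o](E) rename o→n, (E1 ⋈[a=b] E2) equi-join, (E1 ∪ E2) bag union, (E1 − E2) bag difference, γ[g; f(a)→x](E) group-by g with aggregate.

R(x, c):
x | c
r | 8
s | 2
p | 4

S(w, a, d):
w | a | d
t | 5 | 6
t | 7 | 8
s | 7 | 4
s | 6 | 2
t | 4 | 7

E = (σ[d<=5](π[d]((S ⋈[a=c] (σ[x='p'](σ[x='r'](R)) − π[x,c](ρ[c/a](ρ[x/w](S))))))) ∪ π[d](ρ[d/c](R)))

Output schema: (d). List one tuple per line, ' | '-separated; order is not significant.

Per-node cardinality:
  S → 5
  R → 3
  σ[x='r'](R) → 1
  σ[x='p'](σ[x='r'](R)) → 0
  S → 5
  ρ[x/w](S) → 5
  ρ[c/a](ρ[x/w](S)) → 5
  π[x,c](ρ[c/a](ρ[x/w](S))) → 5
  (σ[x='p'](σ[x='r'](R)) − π[x,c](ρ[c/a](ρ[x/w](S)))) → 0
  (S ⋈[a=c] (σ[x='p'](σ[x='r'](R)) − π[x,c](ρ[c/a](ρ[x/w](S))))) → 0
  π[d]((S ⋈[a=c] (σ[x='p'](σ[x='r'](R)) − π[x,c](ρ[c/a](ρ[x/w](S)))))) → 0
  σ[d<=5](π[d]((S ⋈[a=c] (σ[x='p'](σ[x='r'](R)) − π[x,c](ρ[c/a](ρ[x/w](S))))))) → 0
  R → 3
  ρ[d/c](R) → 3
  π[d](ρ[d/c](R)) → 3
  (σ[d<=5](π[d]((S ⋈[a=c] (σ[x='p'](σ[x='r'](R)) − π[x,c](ρ[c/a](ρ[x/w](S))))))) ∪ π[d](ρ[d/c](R))) → 3

== RESULT ==
d
2
4
8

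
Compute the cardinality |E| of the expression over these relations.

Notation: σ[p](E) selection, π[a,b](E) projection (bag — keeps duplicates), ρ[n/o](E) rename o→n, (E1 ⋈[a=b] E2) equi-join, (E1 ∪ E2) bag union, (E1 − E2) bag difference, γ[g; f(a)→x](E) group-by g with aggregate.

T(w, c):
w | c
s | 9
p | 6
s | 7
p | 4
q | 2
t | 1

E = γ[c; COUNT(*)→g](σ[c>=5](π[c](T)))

Stepwise |·|:
  T → 6
  π[c](T) → 6
  σ[c>=5](π[c](T)) → 3
  γ[c; COUNT(*)→g](σ[c>=5](π[c](T))) → 3

|E| = 3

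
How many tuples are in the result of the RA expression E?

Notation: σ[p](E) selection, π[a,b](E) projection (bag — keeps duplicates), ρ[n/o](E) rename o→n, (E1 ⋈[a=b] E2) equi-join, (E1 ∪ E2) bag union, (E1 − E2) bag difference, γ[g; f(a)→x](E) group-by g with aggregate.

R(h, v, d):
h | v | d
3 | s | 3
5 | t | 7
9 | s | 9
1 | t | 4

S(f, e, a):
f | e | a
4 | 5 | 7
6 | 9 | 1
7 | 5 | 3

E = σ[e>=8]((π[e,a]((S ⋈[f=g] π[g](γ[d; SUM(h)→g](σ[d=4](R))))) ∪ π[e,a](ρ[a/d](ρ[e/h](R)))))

Subexpression sizes:
  S → 3
  R → 4
  σ[d=4](R) → 1
  γ[d; SUM(h)→g](σ[d=4](R)) → 1
  π[g](γ[d; SUM(h)→g](σ[d=4](R))) → 1
  (S ⋈[f=g] π[g](γ[d; SUM(h)→g](σ[d=4](R)))) → 0
  π[e,a]((S ⋈[f=g] π[g](γ[d; SUM(h)→g](σ[d=4](R))))) → 0
  R → 4
  ρ[e/h](R) → 4
  ρ[a/d](ρ[e/h](R)) → 4
  π[e,a](ρ[a/d](ρ[e/h](R))) → 4
  (π[e,a]((S ⋈[f=g] π[g](γ[d; SUM(h)→g](σ[d=4](R))))) ∪ π[e,a](ρ[a/d](ρ[e/h](R)))) → 4
  σ[e>=8]((π[e,a]((S ⋈[f=g] π[g](γ[d; SUM(h)→g](σ[d=4](R))))) ∪ π[e,a](ρ[a/d](ρ[e/h](R))))) → 1

|E| = 1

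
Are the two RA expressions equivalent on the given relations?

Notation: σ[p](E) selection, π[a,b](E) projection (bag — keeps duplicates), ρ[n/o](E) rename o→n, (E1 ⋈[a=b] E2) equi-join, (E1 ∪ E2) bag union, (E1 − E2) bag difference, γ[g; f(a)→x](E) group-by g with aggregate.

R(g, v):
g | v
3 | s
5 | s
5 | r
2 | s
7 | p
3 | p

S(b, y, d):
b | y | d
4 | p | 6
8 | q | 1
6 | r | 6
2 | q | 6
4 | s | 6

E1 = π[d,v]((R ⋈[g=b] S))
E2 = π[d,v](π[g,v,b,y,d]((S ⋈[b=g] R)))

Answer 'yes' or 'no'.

E1 per-node cardinality:
  R → 6
  S → 5
  (R ⋈[g=b] S) → 1
  π[d,v]((R ⋈[g=b] S)) → 1
E2 per-node cardinality:
  S → 5
  R → 6
  (S ⋈[b=g] R) → 1
  π[g,v,b,y,d]((S ⋈[b=g] R)) → 1
  π[d,v](π[g,v,b,y,d]((S ⋈[b=g] R))) → 1

E1 and E2 produce the same multiset:
d | v
6 | s

yes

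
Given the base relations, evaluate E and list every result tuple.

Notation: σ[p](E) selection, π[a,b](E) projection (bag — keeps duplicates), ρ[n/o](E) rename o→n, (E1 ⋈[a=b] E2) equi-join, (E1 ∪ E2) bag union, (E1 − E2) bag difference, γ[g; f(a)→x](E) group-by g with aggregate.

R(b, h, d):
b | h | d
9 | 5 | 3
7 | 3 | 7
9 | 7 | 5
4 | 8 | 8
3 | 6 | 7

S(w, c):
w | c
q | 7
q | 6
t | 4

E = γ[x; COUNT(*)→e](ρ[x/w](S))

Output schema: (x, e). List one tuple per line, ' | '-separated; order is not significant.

Row counts bottom-up:
  S → 3
  ρ[x/w](S) → 3
  γ[x; COUNT(*)→e](ρ[x/w](S)) → 2

== RESULT ==
x | e
q | 2
t | 1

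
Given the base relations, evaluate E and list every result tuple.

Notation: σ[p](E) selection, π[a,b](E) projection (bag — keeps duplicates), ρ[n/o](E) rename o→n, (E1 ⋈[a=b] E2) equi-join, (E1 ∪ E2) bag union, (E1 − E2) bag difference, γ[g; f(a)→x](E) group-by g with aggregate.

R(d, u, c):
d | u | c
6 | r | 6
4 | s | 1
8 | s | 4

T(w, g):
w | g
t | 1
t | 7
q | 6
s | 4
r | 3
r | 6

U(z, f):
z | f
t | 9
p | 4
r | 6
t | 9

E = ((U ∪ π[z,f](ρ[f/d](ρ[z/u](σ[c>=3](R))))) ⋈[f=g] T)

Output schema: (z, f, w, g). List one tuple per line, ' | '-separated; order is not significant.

Row counts bottom-up:
  U → 4
  R → 3
  σ[c>=3](R) → 2
  ρ[z/u](σ[c>=3](R)) → 2
  ρ[f/d](ρ[z/u](σ[c>=3](R))) → 2
  π[z,f](ρ[f/d](ρ[z/u](σ[c>=3](R)))) → 2
  (U ∪ π[z,f](ρ[f/d](ρ[z/u](σ[c>=3](R))))) → 6
  T → 6
  ((U ∪ π[z,f](ρ[f/d](ρ[z/u](σ[c>=3](R))))) ⋈[f=g] T) → 5

== RESULT ==
z | f | w | g
p | 4 | s | 4
r | 6 | q | 6
r | 6 | q | 6
r | 6 | r | 6
r | 6 | r | 6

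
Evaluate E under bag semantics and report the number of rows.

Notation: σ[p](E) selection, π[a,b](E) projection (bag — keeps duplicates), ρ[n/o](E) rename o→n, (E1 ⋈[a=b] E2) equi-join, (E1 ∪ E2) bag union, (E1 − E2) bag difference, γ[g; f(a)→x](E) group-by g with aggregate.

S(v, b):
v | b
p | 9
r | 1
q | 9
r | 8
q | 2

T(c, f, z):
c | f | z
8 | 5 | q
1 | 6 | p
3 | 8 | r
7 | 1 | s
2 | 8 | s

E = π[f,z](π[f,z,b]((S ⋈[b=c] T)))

Stepwise |·|:
  S → 5
  T → 5
  (S ⋈[b=c] T) → 3
  π[f,z,b]((S ⋈[b=c] T)) → 3
  π[f,z](π[f,z,b]((S ⋈[b=c] T))) → 3

|E| = 3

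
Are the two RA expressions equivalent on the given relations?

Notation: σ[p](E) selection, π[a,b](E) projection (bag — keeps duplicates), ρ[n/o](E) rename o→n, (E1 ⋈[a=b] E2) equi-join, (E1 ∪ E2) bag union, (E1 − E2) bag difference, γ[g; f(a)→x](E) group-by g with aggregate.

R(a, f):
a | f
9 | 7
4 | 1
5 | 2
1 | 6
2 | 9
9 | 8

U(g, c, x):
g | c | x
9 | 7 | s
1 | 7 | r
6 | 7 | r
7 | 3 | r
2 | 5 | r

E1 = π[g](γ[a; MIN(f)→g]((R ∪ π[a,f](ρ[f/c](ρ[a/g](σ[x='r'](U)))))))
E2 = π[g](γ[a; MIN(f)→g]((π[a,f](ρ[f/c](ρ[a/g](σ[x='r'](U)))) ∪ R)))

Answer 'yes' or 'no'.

E1 per-node cardinality:
  R → 6
  U → 5
  σ[x='r'](U) → 4
  ρ[a/g](σ[x='r'](U)) → 4
  ρ[f/c](ρ[a/g](σ[x='r'](U))) → 4
  π[a,f](ρ[f/c](ρ[a/g](σ[x='r'](U)))) → 4
  (R ∪ π[a,f](ρ[f/c](ρ[a/g](σ[x='r'](U))))) → 10
  γ[a; MIN(f)→g]((R ∪ π[a,f](ρ[f/c](ρ[a/g](σ[x='r'](U)))))) → 7
  π[g](γ[a; MIN(f)→g]((R ∪ π[a,f](ρ[f/c](ρ[a/g](σ[x='r'](U))))))) → 7
E2 per-node cardinality:
  U → 5
  σ[x='r'](U) → 4
  ρ[a/g](σ[x='r'](U)) → 4
  ρ[f/c](ρ[a/g](σ[x='r'](U))) → 4
  π[a,f](ρ[f/c](ρ[a/g](σ[x='r'](U)))) → 4
  R → 6
  (π[a,f](ρ[f/c](ρ[a/g](σ[x='r'](U)))) ∪ R) → 10
  γ[a; MIN(f)→g]((π[a,f](ρ[f/c](ρ[a/g](σ[x='r'](U)))) ∪ R)) → 7
  π[g](γ[a; MIN(f)→g]((π[a,f](ρ[f/c](ρ[a/g](σ[x='r'](U)))) ∪ R))) → 7

E1 and E2 produce the same multiset:
g
1
2
3
5
6
7
7

yes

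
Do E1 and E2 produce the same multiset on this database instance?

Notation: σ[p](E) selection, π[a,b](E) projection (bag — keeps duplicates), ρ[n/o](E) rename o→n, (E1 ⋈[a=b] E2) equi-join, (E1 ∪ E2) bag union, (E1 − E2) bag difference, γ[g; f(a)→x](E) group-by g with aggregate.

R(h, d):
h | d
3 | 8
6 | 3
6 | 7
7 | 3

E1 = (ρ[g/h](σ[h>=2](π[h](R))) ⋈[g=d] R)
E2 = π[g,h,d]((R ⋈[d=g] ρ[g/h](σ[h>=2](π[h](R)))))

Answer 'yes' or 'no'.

E1 subexpression sizes:
  R → 4
  π[h](R) → 4
  σ[h>=2](π[h](R)) → 4
  ρ[g/h](σ[h>=2](π[h](R))) → 4
  R → 4
  (ρ[g/h](σ[h>=2](π[h](R))) ⋈[g=d] R) → 3
E2 subexpression sizes:
  R → 4
  R → 4
  π[h](R) → 4
  σ[h>=2](π[h](R)) → 4
  ρ[g/h](σ[h>=2](π[h](R))) → 4
  (R ⋈[d=g] ρ[g/h](σ[h>=2](π[h](R)))) → 3
  π[g,h,d]((R ⋈[d=g] ρ[g/h](σ[h>=2](π[h](R))))) → 3

E1 and E2 produce the same multiset:
g | h | d
3 | 6 | 3
3 | 7 | 3
7 | 6 | 7

yes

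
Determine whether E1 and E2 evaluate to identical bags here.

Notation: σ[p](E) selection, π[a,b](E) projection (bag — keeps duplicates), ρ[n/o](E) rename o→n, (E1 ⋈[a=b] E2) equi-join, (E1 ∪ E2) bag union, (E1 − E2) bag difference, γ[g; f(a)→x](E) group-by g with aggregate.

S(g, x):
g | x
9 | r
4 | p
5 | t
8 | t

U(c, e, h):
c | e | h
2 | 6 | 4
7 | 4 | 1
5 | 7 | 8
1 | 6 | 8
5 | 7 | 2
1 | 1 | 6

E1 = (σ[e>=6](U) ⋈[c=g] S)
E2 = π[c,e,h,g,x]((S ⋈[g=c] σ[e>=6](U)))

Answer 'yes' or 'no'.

E1 subexpression sizes:
  U → 6
  σ[e>=6](U) → 4
  S → 4
  (σ[e>=6](U) ⋈[c=g] S) → 2
E2 subexpression sizes:
  S → 4
  U → 6
  σ[e>=6](U) → 4
  (S ⋈[g=c] σ[e>=6](U)) → 2
  π[c,e,h,g,x]((S ⋈[g=c] σ[e>=6](U))) → 2

E1 and E2 produce the same multiset:
c | e | h | g | x
5 | 7 | 2 | 5 | t
5 | 7 | 8 | 5 | t

yes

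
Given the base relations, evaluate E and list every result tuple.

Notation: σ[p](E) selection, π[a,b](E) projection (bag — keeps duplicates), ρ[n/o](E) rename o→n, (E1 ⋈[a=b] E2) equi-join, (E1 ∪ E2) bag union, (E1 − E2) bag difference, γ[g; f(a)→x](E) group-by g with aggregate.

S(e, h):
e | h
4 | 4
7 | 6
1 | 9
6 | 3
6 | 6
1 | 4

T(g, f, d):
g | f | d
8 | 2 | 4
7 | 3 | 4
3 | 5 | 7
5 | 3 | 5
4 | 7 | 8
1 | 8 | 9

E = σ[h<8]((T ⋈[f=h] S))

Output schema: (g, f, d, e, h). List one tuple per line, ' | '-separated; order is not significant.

Row counts bottom-up:
  T → 6
  S → 6
  (T ⋈[f=h] S) → 2
  σ[h<8]((T ⋈[f=h] S)) → 2

== RESULT ==
g | f | d | e | h
5 | 3 | 5 | 6 | 3
7 | 3 | 4 | 6 | 3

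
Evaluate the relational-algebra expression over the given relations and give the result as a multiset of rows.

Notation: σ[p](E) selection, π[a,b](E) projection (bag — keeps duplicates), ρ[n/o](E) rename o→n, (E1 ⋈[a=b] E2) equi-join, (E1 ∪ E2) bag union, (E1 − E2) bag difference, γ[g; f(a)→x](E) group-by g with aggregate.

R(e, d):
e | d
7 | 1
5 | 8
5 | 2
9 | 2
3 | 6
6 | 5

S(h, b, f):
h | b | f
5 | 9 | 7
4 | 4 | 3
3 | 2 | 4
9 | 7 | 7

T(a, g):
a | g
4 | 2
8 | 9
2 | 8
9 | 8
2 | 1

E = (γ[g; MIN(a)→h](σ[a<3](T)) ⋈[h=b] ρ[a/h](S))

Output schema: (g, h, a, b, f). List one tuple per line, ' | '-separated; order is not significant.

Row counts bottom-up:
  T → 5
  σ[a<3](T) → 2
  γ[g; MIN(a)→h](σ[a<3](T)) → 2
  S → 4
  ρ[a/h](S) → 4
  (γ[g; MIN(a)→h](σ[a<3](T)) ⋈[h=b] ρ[a/h](S)) → 2

== RESULT ==
g | h | a | b | f
1 | 2 | 3 | 2 | 4
8 | 2 | 3 | 2 | 4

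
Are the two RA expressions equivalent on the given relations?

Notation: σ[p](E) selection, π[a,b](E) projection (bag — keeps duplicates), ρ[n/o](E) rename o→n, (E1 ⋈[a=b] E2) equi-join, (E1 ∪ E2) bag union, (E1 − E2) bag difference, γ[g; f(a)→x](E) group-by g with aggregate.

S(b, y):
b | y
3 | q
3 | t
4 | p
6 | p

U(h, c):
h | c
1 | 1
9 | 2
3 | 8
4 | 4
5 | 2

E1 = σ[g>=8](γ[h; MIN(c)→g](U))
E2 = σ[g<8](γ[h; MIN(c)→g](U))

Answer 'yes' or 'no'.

E1 subexpression sizes:
  U → 5
  γ[h; MIN(c)→g](U) → 5
  σ[g>=8](γ[h; MIN(c)→g](U)) → 1
E2 subexpression sizes:
  U → 5
  γ[h; MIN(c)→g](U) → 5
  σ[g<8](γ[h; MIN(c)→g](U)) → 4

E1 result:
h | g
3 | 8
E2 result:
h | g
1 | 1
4 | 4
5 | 2
9 | 2
Witness: (4, 4) appears 0× in E1 but 1× in E2.

no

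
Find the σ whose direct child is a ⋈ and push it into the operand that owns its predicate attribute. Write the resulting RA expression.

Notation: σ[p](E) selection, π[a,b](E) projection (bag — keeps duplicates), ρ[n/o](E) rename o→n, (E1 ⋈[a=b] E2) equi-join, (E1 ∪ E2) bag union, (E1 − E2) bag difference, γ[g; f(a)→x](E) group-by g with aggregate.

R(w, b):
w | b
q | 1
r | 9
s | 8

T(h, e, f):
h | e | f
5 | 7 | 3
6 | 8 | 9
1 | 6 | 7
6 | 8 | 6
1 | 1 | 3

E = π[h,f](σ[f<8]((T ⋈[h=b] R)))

σ filters on f, owned by the left side.
E' = π[h,f]((σ[f<8](T) ⋈[h=b] R))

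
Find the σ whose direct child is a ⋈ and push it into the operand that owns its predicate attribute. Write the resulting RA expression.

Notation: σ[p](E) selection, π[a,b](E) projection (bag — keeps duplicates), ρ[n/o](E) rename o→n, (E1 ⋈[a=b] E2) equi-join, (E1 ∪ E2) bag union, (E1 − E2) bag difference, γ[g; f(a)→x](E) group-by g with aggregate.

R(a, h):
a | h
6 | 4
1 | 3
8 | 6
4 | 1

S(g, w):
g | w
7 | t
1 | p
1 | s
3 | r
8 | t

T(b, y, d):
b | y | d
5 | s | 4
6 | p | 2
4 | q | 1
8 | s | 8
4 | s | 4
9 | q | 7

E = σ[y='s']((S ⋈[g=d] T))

σ filters on y, owned by the right side.
E' = (S ⋈[g=d] σ[y='s'](T))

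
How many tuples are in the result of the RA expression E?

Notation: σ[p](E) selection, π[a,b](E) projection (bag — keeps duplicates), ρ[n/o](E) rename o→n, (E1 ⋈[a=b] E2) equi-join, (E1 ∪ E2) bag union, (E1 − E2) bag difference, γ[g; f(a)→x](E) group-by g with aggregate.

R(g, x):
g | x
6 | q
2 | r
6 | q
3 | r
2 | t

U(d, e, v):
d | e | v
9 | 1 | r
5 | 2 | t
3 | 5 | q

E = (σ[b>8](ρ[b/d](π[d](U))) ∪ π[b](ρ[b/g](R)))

Stepwise |·|:
  U → 3
  π[d](U) → 3
  ρ[b/d](π[d](U)) → 3
  σ[b>8](ρ[b/d](π[d](U))) → 1
  R → 5
  ρ[b/g](R) → 5
  π[b](ρ[b/g](R)) → 5
  (σ[b>8](ρ[b/d](π[d](U))) ∪ π[b](ρ[b/g](R))) → 6

|E| = 6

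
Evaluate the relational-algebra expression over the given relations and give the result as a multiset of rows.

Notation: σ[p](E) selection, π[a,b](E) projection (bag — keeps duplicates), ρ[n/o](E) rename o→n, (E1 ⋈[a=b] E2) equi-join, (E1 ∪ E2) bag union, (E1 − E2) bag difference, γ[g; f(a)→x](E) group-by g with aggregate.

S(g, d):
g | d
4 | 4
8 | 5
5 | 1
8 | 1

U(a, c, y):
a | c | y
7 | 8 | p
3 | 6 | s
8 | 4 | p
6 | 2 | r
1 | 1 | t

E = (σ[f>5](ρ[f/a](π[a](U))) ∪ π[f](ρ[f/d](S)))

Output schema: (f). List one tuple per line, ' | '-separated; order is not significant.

Stepwise |·|:
  U → 5
  π[a](U) → 5
  ρ[f/a](π[a](U)) → 5
  σ[f>5](ρ[f/a](π[a](U))) → 3
  S → 4
  ρ[f/d](S) → 4
  π[f](ρ[f/d](S)) → 4
  (σ[f>5](ρ[f/a](π[a](U))) ∪ π[f](ρ[f/d](S))) → 7

== RESULT ==
f
1
1
4
5
6
7
8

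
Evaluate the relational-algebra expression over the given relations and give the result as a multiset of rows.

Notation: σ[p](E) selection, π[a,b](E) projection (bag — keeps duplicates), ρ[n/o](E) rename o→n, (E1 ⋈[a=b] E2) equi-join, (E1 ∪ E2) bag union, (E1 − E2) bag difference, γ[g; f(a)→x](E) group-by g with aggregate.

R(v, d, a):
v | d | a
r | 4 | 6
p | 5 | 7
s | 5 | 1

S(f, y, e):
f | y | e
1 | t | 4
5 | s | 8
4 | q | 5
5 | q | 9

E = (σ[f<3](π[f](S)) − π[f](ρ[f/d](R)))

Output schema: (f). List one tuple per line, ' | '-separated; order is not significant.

Row counts bottom-up:
  S → 4
  π[f](S) → 4
  σ[f<3](π[f](S)) → 1
  R → 3
  ρ[f/d](R) → 3
  π[f](ρ[f/d](R)) → 3
  (σ[f<3](π[f](S)) − π[f](ρ[f/d](R))) → 1

== RESULT ==
f
1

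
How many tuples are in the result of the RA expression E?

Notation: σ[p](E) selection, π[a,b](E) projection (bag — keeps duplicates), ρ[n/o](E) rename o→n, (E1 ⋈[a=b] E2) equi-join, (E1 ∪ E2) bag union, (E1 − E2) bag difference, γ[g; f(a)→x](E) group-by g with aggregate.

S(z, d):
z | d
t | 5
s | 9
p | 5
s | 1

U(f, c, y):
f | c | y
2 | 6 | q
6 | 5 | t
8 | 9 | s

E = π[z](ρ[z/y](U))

Subexpression sizes:
  U → 3
  ρ[z/y](U) → 3
  π[z](ρ[z/y](U)) → 3

|E| = 3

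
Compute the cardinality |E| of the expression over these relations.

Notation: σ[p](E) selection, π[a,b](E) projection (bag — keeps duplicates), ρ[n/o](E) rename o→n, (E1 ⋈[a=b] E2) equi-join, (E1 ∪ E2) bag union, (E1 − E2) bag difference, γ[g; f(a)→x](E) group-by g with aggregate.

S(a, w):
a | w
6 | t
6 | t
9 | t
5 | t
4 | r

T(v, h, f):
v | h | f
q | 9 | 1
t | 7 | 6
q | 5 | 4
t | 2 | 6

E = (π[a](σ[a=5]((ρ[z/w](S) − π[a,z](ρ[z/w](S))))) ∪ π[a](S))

Subexpression sizes:
  S → 5
  ρ[z/w](S) → 5
  S → 5
  ρ[z/w](S) → 5
  π[a,z](ρ[z/w](S)) → 5
  (ρ[z/w](S) − π[a,z](ρ[z/w](S))) → 0
  σ[a=5]((ρ[z/w](S) − π[a,z](ρ[z/w](S)))) → 0
  π[a](σ[a=5]((ρ[z/w](S) − π[a,z](ρ[z/w](S))))) → 0
  S → 5
  π[a](S) → 5
  (π[a](σ[a=5]((ρ[z/w](S) − π[a,z](ρ[z/w](S))))) ∪ π[a](S)) → 5

|E| = 5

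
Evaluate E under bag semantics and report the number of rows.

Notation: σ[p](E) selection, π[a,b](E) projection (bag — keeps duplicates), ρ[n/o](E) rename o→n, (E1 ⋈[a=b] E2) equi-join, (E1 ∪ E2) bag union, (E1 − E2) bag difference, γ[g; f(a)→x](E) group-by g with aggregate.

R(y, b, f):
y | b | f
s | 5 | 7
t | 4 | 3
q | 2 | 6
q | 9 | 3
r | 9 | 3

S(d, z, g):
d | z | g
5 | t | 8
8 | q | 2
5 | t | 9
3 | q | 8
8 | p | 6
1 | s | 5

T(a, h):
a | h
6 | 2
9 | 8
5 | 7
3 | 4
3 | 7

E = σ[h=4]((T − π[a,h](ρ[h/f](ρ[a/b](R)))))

Row counts bottom-up:
  T → 5
  R → 5
  ρ[a/b](R) → 5
  ρ[h/f](ρ[a/b](R)) → 5
  π[a,h](ρ[h/f](ρ[a/b](R))) → 5
  (T − π[a,h](ρ[h/f](ρ[a/b](R)))) → 4
  σ[h=4]((T − π[a,h](ρ[h/f](ρ[a/b](R))))) → 1

|E| = 1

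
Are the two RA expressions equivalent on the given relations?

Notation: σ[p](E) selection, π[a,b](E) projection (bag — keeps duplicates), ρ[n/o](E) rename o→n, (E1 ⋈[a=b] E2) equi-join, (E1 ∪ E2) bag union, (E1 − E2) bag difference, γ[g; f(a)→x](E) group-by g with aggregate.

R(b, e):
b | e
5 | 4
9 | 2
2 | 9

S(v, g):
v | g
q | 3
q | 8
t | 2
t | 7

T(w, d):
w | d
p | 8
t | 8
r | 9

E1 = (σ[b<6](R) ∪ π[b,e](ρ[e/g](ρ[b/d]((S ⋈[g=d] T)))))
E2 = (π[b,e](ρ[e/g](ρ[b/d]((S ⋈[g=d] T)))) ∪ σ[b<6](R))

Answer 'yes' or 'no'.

E1 row counts bottom-up:
  R → 3
  σ[b<6](R) → 2
  S → 4
  T → 3
  (S ⋈[g=d] T) → 2
  ρ[b/d]((S ⋈[g=d] T)) → 2
  ρ[e/g](ρ[b/d]((S ⋈[g=d] T))) → 2
  π[b,e](ρ[e/g](ρ[b/d]((S ⋈[g=d] T)))) → 2
  (σ[b<6](R) ∪ π[b,e](ρ[e/g](ρ[b/d]((S ⋈[g=d] T))))) → 4
E2 row counts bottom-up:
  S → 4
  T → 3
  (S ⋈[g=d] T) → 2
  ρ[b/d]((S ⋈[g=d] T)) → 2
  ρ[e/g](ρ[b/d]((S ⋈[g=d] T))) → 2
  π[b,e](ρ[e/g](ρ[b/d]((S ⋈[g=d] T)))) → 2
  R → 3
  σ[b<6](R) → 2
  (π[b,e](ρ[e/g](ρ[b/d]((S ⋈[g=d] T)))) ∪ σ[b<6](R)) → 4

E1 and E2 produce the same multiset:
b | e
2 | 9
5 | 4
8 | 8
8 | 8

yes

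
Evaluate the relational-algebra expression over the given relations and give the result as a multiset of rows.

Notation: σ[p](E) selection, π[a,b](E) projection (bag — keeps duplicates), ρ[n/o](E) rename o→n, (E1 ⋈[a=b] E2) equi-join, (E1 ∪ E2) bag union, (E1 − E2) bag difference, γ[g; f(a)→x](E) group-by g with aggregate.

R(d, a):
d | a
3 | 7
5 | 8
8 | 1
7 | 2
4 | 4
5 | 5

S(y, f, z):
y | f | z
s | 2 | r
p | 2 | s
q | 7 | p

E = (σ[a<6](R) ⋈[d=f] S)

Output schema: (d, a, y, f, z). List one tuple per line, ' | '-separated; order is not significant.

Per-node cardinality:
  R → 6
  σ[a<6](R) → 4
  S → 3
  (σ[a<6](R) ⋈[d=f] S) → 1

== RESULT ==
d | a | y | f | z
7 | 2 | q | 7 | p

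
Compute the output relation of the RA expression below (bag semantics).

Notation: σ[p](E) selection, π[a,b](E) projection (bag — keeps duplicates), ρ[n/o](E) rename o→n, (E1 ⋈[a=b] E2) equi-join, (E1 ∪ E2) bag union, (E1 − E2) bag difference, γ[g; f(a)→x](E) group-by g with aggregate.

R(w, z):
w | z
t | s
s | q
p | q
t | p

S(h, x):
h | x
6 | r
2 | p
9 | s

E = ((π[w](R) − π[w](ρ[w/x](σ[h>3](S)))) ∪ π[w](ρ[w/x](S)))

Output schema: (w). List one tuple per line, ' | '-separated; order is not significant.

Per-node cardinality:
  R → 4
  π[w](R) → 4
  S → 3
  σ[h>3](S) → 2
  ρ[w/x](σ[h>3](S)) → 2
  π[w](ρ[w/x](σ[h>3](S))) → 2
  (π[w](R) − π[w](ρ[w/x](σ[h>3](S)))) → 3
  S → 3
  ρ[w/x](S) → 3
  π[w](ρ[w/x](S)) → 3
  ((π[w](R) − π[w](ρ[w/x](σ[h>3](S)))) ∪ π[w](ρ[w/x](S))) → 6

== RESULT ==
w
p
p
r
s
t
t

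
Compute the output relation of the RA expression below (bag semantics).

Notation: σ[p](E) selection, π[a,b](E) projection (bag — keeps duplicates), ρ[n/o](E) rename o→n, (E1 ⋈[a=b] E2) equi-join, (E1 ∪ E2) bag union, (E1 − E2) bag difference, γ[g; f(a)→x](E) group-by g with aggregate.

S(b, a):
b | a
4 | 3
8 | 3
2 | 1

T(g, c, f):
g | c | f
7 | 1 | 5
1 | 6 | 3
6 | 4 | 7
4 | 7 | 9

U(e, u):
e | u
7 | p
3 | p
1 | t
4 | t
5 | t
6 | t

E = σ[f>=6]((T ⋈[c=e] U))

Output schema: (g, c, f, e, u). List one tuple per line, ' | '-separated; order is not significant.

Per-node cardinality:
  T → 4
  U → 6
  (T ⋈[c=e] U) → 4
  σ[f>=6]((T ⋈[c=e] U)) → 2

== RESULT ==
g | c | f | e | u
4 | 7 | 9 | 7 | p
6 | 4 | 7 | 4 | t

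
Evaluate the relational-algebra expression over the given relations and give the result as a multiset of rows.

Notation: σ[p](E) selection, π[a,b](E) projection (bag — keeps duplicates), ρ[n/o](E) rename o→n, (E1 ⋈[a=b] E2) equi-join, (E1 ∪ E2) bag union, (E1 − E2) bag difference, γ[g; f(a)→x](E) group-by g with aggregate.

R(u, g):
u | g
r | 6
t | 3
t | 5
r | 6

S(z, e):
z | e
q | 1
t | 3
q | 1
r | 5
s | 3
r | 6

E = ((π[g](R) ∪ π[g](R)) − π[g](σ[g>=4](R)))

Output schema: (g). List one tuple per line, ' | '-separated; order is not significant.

Stepwise |·|:
  R → 4
  π[g](R) → 4
  R → 4
  π[g](R) → 4
  (π[g](R) ∪ π[g](R)) → 8
  R → 4
  σ[g>=4](R) → 3
  π[g](σ[g>=4](R)) → 3
  ((π[g](R) ∪ π[g](R)) − π[g](σ[g>=4](R))) → 5

== RESULT ==
g
3
3
5
6
6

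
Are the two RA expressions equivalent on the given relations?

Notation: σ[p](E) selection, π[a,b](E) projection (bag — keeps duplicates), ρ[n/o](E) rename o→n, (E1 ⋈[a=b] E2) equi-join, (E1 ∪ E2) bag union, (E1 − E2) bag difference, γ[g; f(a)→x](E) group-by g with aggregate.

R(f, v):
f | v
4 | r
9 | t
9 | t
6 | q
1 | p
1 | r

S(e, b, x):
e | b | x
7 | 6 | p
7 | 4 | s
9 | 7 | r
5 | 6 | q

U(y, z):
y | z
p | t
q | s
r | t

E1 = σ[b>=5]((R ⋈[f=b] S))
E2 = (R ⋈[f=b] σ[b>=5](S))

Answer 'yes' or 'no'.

E1 row counts bottom-up:
  R → 6
  S → 4
  (R ⋈[f=b] S) → 3
  σ[b>=5]((R ⋈[f=b] S)) → 2
E2 row counts bottom-up:
  R → 6
  S → 4
  σ[b>=5](S) → 3
  (R ⋈[f=b] σ[b>=5](S)) → 2

E1 and E2 produce the same multiset:
f | v | e | b | x
6 | q | 5 | 6 | q
6 | q | 7 | 6 | p

yes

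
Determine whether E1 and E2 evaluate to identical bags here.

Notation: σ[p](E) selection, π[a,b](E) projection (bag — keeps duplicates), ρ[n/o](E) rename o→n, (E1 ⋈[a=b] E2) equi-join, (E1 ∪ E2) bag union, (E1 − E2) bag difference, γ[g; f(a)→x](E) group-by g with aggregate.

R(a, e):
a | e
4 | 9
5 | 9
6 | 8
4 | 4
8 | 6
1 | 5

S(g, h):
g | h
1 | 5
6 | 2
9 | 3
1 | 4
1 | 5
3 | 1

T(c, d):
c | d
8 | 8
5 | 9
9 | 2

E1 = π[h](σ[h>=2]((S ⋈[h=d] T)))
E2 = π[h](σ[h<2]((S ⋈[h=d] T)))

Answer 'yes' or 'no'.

E1 row counts bottom-up:
  S → 6
  T → 3
  (S ⋈[h=d] T) → 1
  σ[h>=2]((S ⋈[h=d] T)) → 1
  π[h](σ[h>=2]((S ⋈[h=d] T))) → 1
E2 row counts bottom-up:
  S → 6
  T → 3
  (S ⋈[h=d] T) → 1
  σ[h<2]((S ⋈[h=d] T)) → 0
  π[h](σ[h<2]((S ⋈[h=d] T))) → 0

E1 result:
h
2
E2 result:
h
(0 rows)
Witness: (2,) appears 1× in E1 but 0× in E2.

no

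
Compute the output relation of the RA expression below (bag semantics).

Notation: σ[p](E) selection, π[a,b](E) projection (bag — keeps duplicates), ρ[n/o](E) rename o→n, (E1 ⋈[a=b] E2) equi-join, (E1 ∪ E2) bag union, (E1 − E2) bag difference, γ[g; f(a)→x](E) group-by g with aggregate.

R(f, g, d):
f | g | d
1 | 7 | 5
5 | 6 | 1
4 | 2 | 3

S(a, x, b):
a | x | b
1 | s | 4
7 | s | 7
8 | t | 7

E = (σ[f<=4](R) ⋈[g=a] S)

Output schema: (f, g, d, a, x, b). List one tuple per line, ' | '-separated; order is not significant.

Row counts bottom-up:
  R → 3
  σ[f<=4](R) → 2
  S → 3
  (σ[f<=4](R) ⋈[g=a] S) → 1

== RESULT ==
f | g | d | a | x | b
1 | 7 | 5 | 7 | s | 7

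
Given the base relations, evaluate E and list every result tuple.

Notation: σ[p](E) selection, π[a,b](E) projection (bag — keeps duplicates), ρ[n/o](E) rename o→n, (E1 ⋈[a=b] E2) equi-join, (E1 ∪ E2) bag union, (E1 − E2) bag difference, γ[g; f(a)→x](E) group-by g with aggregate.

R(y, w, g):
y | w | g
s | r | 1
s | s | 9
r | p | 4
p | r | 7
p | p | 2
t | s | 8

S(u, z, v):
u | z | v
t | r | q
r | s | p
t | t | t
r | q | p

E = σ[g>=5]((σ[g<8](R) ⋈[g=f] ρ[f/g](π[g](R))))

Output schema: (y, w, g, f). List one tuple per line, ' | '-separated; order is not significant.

Stepwise |·|:
  R → 6
  σ[g<8](R) → 4
  R → 6
  π[g](R) → 6
  ρ[f/g](π[g](R)) → 6
  (σ[g<8](R) ⋈[g=f] ρ[f/g](π[g](R))) → 4
  σ[g>=5]((σ[g<8](R) ⋈[g=f] ρ[f/g](π[g](R)))) → 1

== RESULT ==
y | w | g | f
p | r | 7 | 7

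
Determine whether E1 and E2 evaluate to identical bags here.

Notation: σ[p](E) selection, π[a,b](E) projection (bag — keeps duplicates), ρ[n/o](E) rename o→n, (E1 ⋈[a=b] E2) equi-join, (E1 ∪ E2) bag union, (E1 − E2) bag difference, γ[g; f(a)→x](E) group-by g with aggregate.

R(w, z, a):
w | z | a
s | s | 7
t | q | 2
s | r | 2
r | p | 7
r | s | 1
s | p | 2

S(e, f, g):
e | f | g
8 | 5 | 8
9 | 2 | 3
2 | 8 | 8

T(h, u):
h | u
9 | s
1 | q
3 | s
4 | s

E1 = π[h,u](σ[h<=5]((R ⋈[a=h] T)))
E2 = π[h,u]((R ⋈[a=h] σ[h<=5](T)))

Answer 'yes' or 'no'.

E1 row counts bottom-up:
  R → 6
  T → 4
  (R ⋈[a=h] T) → 1
  σ[h<=5]((R ⋈[a=h] T)) → 1
  π[h,u](σ[h<=5]((R ⋈[a=h] T))) → 1
E2 row counts bottom-up:
  R → 6
  T → 4
  σ[h<=5](T) → 3
  (R ⋈[a=h] σ[h<=5](T)) → 1
  π[h,u]((R ⋈[a=h] σ[h<=5](T))) → 1

E1 and E2 produce the same multiset:
h | u
1 | q

yes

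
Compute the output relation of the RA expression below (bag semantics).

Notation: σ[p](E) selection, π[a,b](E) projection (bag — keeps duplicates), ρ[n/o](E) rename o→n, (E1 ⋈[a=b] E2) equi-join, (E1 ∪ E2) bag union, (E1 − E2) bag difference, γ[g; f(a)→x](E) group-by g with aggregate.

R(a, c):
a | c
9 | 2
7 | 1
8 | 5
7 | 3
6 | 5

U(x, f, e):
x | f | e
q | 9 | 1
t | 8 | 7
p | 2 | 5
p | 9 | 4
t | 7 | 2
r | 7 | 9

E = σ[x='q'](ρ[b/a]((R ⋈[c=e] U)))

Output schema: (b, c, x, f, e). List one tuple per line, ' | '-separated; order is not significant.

Subexpression sizes:
  R → 5
  U → 6
  (R ⋈[c=e] U) → 4
  ρ[b/a]((R ⋈[c=e] U)) → 4
  σ[x='q'](ρ[b/a]((R ⋈[c=e] U))) → 1

== RESULT ==
b | c | x | f | e
7 | 1 | q | 9 | 1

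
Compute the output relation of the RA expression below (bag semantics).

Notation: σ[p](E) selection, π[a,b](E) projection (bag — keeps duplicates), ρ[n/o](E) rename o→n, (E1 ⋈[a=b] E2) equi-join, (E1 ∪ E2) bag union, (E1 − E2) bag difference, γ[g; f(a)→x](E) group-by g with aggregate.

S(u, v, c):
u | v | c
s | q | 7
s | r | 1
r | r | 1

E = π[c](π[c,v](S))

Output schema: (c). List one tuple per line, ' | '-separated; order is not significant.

Row counts bottom-up:
  S → 3
  π[c,v](S) → 3
  π[c](π[c,v](S)) → 3

== RESULT ==
c
1
1
7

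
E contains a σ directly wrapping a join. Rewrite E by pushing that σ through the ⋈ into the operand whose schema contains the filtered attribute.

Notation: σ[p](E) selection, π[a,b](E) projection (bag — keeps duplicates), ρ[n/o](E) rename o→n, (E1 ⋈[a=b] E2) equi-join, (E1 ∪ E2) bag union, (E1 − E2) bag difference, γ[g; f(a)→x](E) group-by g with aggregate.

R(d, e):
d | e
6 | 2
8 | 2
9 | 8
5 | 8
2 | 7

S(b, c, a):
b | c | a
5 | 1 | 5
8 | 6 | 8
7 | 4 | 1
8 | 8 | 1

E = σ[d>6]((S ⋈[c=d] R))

σ filters on d, owned by the right side.
E' = (S ⋈[c=d] σ[d>6](R))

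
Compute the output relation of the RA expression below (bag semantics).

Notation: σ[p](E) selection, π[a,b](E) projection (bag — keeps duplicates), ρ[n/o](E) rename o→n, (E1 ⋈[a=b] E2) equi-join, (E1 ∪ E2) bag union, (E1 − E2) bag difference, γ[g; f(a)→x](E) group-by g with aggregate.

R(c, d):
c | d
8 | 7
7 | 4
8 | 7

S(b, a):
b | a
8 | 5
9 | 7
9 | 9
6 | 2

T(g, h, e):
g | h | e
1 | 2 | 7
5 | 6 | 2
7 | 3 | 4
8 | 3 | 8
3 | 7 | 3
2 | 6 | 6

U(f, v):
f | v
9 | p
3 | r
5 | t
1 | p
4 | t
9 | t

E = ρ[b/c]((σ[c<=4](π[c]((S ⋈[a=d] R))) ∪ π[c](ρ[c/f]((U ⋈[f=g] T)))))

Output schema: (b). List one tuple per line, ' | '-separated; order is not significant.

Stepwise |·|:
  S → 4
  R → 3
  (S ⋈[a=d] R) → 2
  π[c]((S ⋈[a=d] R)) → 2
  σ[c<=4](π[c]((S ⋈[a=d] R))) → 0
  U → 6
  T → 6
  (U ⋈[f=g] T) → 3
  ρ[c/f]((U ⋈[f=g] T)) → 3
  π[c](ρ[c/f]((U ⋈[f=g] T))) → 3
  (σ[c<=4](π[c]((S ⋈[a=d] R))) ∪ π[c](ρ[c/f]((U ⋈[f=g] T)))) → 3
  ρ[b/c]((σ[c<=4](π[c]((S ⋈[a=d] R))) ∪ π[c](ρ[c/f]((U ⋈[f=g] T))))) → 3

== RESULT ==
b
1
3
5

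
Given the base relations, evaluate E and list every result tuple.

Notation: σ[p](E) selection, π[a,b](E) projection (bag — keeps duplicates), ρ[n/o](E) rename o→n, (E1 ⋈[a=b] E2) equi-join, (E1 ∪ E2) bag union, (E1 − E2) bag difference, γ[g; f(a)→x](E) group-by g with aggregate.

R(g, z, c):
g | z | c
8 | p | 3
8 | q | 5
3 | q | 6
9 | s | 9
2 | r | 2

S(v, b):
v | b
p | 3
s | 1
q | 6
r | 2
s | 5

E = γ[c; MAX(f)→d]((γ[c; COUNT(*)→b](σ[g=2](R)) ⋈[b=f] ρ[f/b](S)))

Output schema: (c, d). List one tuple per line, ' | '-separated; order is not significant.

Subexpression sizes:
  R → 5
  σ[g=2](R) → 1
  γ[c; COUNT(*)→b](σ[g=2](R)) → 1
  S → 5
  ρ[f/b](S) → 5
  (γ[c; COUNT(*)→b](σ[g=2](R)) ⋈[b=f] ρ[f/b](S)) → 1
  γ[c; MAX(f)→d]((γ[c; COUNT(*)→b](σ[g=2](R)) ⋈[b=f] ρ[f/b](S))) → 1

== RESULT ==
c | d
2 | 1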